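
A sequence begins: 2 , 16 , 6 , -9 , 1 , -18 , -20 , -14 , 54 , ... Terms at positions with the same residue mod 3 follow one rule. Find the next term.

-31

Split by position mod 3 into 3 tracks.
Subsequence A: 2, -9, -20 (arithmetic with common difference −11).
Subsequence B: 16, 1, -14 (arithmetic with common difference −15).
Subsequence C: 6, -18, 54 (multiplying by -3 each time).
Term 10 comes from subsequence A (its 4th entry): -31.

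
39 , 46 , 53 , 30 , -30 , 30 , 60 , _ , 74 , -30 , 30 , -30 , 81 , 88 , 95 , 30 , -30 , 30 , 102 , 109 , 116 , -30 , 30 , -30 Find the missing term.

Reading positions in blocks of 6 reveals the pattern AAABBB — 2 tracks woven together.
Subsequence A: 39, 46, 53, 60, ?, 74, 81, 88, 95, 102, 109, 116 — adding 7 each time.
Subsequence B: 30, -30, 30, -30, 30, -30, 30, -30, 30, -30, 30, -30 — oscillating between 30 and -30.
Subsequence A's pattern makes the blank 67.

67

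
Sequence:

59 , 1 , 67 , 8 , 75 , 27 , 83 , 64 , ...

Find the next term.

91

Odd-indexed and even-indexed terms follow separate rules.
Track A: 59, 67, 75, 83. Linear: a_n = 51 + 8·n.
Track B: 1, 8, 27, 64. Consecutive cubes n³ from n = 1.
Position 9 → track A, term 5 = 91.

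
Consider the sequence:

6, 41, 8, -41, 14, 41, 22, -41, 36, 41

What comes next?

The terms cycle through 2 interleaved subsequences.
Stream A: 6, 8, 14, 22, 36. A Fibonacci-like recurrence a_n = a_{n-1} + a_{n-2}.
Stream B: 41, -41, 41, -41, 41. Alternating ±41.
Position 11 falls in stream A as its term 6, giving 58.

58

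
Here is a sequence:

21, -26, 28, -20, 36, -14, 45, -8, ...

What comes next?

55

Positions 1, 3, 5, … form one subsequence and positions 2, 4, 6, … form another.
Track A: 21, 28, 36, 45. The triangular numbers T_6, T_7, ….
Track B: -26, -20, -14, -8. Arithmetic with common difference +6.
Term 9 comes from track A (its 5th entry): 55.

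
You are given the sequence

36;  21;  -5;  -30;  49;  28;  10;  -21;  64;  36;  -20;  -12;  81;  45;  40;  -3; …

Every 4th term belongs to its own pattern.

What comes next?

100

Read the sequence 4 terms at a time; column i is its own pattern.
Track A: 36, 49, 64, 81 (perfect squares starting at 6²).
Track B: 21, 28, 36, 45 (triangular numbers n(n+1)/2 for n = 6, 7, …).
Track C: -5, 10, -20, 40 (geometric with ratio -2).
Track D: -30, -21, -12, -3 (arithmetic, step +9).
Term 17 comes from track A (its 5th entry): 100.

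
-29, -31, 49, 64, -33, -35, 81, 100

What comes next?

-37

Positions follow the repeating pattern AABB; grouping by letter gives 2 tracks.
Subsequence A: -29, -31, -33, -35. Arithmetic with common difference −2.
Subsequence B: 49, 64, 81, 100. The squares 7², 8², 9², ….
Position 9 → subsequence A, term 5 = -37.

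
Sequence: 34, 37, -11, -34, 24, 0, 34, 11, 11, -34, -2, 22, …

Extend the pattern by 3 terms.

34, -15, 33

Taking every 3rd term gives 3 separate tracks.
Track A: 34, -34, 34, -34 (the oscillation 34·(−1)^(n+1)).
Track B: 37, 24, 11, -2 (subtracting 13 each time).
Track C: -11, 0, 11, 22 (arithmetic with common difference +11).
Position 13 → track A, term 5 = 34.
The 14th slot belongs to track B; its 5th term is -15.
Position 15 → track C, term 5 = 33.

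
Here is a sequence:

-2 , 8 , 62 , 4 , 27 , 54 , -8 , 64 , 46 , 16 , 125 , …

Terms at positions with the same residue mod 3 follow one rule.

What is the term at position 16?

64

Read the sequence 3 terms at a time; column i is its own pattern.
Subsequence A is -2, 4, -8, 16, which is a geometric progression (common ratio -2).
Subsequence B is 8, 27, 64, 125, which is the cubes 2³, 3³, 4³, ….
Subsequence C is 62, 54, 46, which is arithmetic, step −8.
Position 16 → subsequence A, term 6 = 64.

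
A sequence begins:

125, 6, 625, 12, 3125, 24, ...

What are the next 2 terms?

Taking every 2nd term gives 2 separate tracks.
Track A: 125, 625, 3125. Successive powers of 5.
Track B: 6, 12, 24. A geometric progression (common ratio 2).
Term 7 comes from track A (its 4th entry): 15625.
The 8th slot belongs to track B; its 4th term is 48.

15625, 48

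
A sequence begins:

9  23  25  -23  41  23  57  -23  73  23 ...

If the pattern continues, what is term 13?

Odd-indexed and even-indexed terms follow separate rules.
Track A: 9, 25, 41, 57, 73 — adding 16 each time.
Track B: 23, -23, 23, -23, 23 — oscillating between 23 and -23.
Position 13 → track A, term 7 = 105.

105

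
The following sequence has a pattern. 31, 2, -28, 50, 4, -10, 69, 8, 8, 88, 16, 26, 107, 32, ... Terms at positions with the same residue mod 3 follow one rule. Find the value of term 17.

64

Read the sequence 3 terms at a time; column i is its own pattern.
Subsequence A: 31, 50, 69, 88, 107. Linear: a_n = 12 + 19·n.
Subsequence B: 2, 4, 8, 16, 32. Successive powers of 2.
Subsequence C: -28, -10, 8, 26. Arithmetic with common difference +18.
Term 17 comes from subsequence B (its 6th entry): 64.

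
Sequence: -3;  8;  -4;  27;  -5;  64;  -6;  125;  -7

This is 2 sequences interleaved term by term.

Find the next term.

Taking every 2nd term gives 2 separate tracks.
Subsequence A: -3, -4, -5, -6, -7. Arithmetic, step −1.
Subsequence B: 8, 27, 64, 125. Consecutive cubes n³ from n = 2.
Position 10 falls in subsequence B as its term 5, giving 216.

216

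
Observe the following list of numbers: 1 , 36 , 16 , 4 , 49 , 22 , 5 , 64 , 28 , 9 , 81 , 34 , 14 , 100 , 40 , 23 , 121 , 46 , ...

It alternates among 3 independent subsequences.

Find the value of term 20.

144

Split by position mod 3: positions 1, 4, 7, … form one track, and each other residue class forms its own.
Track A: 1, 4, 5, 9, 14, 23 (a Fibonacci-like recurrence a_n = a_{n-1} + a_{n-2}).
Track B: 36, 49, 64, 81, 100, 121 (perfect squares starting at 6²).
Track C: 16, 22, 28, 34, 40, 46 (linear: a_n = 10 + 6·n).
Position 20 → track B, term 7 = 144.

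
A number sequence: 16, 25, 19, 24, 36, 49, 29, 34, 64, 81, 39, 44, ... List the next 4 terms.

The slot pattern repeats as AABB (period 4), so there are 2 interleaved tracks.
Subsequence A: 16, 25, 36, 49, 64, 81 (consecutive squares n² from n = 4).
Subsequence B: 19, 24, 29, 34, 39, 44 (linear: a_n = 14 + 5·n).
The 13th slot belongs to subsequence A; its 7th term is 100.
Term 14 comes from subsequence A (its 8th entry): 121.
Position 15 falls in subsequence B as its term 7, giving 49.
Position 16 → subsequence B, term 8 = 54.

100, 121, 49, 54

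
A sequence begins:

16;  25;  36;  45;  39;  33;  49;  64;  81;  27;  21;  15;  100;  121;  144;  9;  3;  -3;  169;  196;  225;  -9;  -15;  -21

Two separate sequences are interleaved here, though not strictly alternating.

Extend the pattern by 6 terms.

256, 289, 324, -27, -33, -39

Reading positions in blocks of 6 reveals the pattern AAABBB — 2 tracks woven together.
Track A = 16, 25, 36, 49, 64, 81, 100, 121, 144, 169, 196, 225: perfect squares starting at 4².
Track B = 45, 39, 33, 27, 21, 15, 9, 3, -3, -9, -15, -21: subtracting 6 each time.
Term 25 comes from track A (its 13th entry): 256.
Position 26 falls in track A as its term 14, giving 289.
Position 27 → track A, term 15 = 324.
The 28th slot belongs to track B; its 13th term is -27.
Position 29 falls in track B as its term 14, giving -33.
The 30th slot belongs to track B; its 15th term is -39.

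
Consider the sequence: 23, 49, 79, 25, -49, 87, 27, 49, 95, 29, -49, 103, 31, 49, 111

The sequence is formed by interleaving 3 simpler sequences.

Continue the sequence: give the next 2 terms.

Split by position mod 3 into 3 tracks.
Track A: 23, 25, 27, 29, 31. Arithmetic, step +2.
Track B: 49, -49, 49, -49, 49. The oscillation 49·(−1)^(n+1).
Track C: 79, 87, 95, 103, 111. Arithmetic, step +8.
Position 16 falls in track A as its term 6, giving 33.
Position 17 falls in track B as its term 6, giving -49.

33, -49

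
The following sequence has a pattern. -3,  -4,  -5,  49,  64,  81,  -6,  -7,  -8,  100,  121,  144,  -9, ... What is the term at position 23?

289

The slot pattern repeats as AAABBB (period 6), so there are 2 interleaved tracks.
Track A = -3, -4, -5, -6, -7, -8, -9: arithmetic with common difference −1.
Track B = 49, 64, 81, 100, 121, 144: perfect squares starting at 7².
Position 23 → track B, term 11 = 289.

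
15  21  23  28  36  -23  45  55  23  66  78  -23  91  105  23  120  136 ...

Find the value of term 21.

Reading positions in blocks of 3 reveals the pattern AAB — 2 tracks woven together.
Stream A: 15, 21, 28, 36, 45, 55, 66, 78, 91, 105, 120, 136 (triangular numbers n(n+1)/2 for n = 5, 6, …).
Stream B: 23, -23, 23, -23, 23 (the oscillation 23·(−1)^(n+1)).
Position 21 → stream B, term 7 = 23.

23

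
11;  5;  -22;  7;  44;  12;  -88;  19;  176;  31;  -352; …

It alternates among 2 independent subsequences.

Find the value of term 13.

Split by position mod 2 into 2 tracks.
Track A: 11, -22, 44, -88, 176, -352. Geometric with ratio -2.
Track B: 5, 7, 12, 19, 31. A Fibonacci-like recurrence a_n = a_{n-1} + a_{n-2}.
Position 13 → track A, term 7 = 704.

704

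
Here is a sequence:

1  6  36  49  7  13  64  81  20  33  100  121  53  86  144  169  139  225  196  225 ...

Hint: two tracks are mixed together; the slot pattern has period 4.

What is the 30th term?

4037

The slot pattern repeats as AABB (period 4), so there are 2 interleaved tracks.
Stream A: 1, 6, 7, 13, 20, 33, 53, 86, 139, 225 — each term equals the sum of the previous two.
Stream B: 36, 49, 64, 81, 100, 121, 144, 169, 196, 225 — perfect squares starting at 6².
Position 30 → stream A, term 16 = 4037.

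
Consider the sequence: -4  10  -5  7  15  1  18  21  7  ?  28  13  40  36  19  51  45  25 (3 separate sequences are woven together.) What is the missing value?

29

The terms cycle through 3 interleaved subsequences.
Track A: -4, 7, 18, ?, 40, 51 (arithmetic with common difference +11).
Track B: 10, 15, 21, 28, 36, 45 (triangular numbers starting at T_4).
Track C: -5, 1, 7, 13, 19, 25 (adding 6 each time).
So the missing entry in track A is 29.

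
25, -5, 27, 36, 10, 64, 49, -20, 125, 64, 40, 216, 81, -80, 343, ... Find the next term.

The terms cycle through 3 interleaved subsequences.
Subsequence A = 25, 36, 49, 64, 81: the squares 5², 6², 7², ….
Subsequence B = -5, 10, -20, 40, -80: multiplying by -2 each time.
Subsequence C = 27, 64, 125, 216, 343: perfect cubes starting at 3³.
Position 16 → subsequence A, term 6 = 100.

100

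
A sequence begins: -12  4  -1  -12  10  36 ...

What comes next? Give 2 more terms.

21, -108

Split by position mod 2 into 2 tracks.
Stream A = -12, -1, 10: linear: a_n = -23 + 11·n.
Stream B = 4, -12, 36: geometric, ×-3 each step.
The 7th slot belongs to stream A; its 4th term is 21.
Position 8 falls in stream B as its term 4, giving -108.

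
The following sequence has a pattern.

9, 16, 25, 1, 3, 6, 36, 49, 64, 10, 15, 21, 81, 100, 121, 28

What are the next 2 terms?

The slot pattern repeats as AAABBB (period 6), so there are 2 interleaved tracks.
Track A is 9, 16, 25, 36, 49, 64, 81, 100, 121, which is the squares 3², 4², 5², ….
Track B is 1, 3, 6, 10, 15, 21, 28, which is triangular numbers starting at T_1.
Term 17 comes from track B (its 8th entry): 36.
Position 18 falls in track B as its term 9, giving 45.

36, 45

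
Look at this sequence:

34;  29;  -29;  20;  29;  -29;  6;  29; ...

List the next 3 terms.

-29, -8, 29

The slot pattern repeats as ABB (period 3), so there are 2 interleaved tracks.
Stream A: 34, 20, 6. Arithmetic, step −14.
Stream B: 29, -29, 29, -29, 29. Alternating ±29.
The 9th slot belongs to stream B; its 6th term is -29.
Position 10 falls in stream A as its term 4, giving -8.
Position 11 falls in stream B as its term 7, giving 29.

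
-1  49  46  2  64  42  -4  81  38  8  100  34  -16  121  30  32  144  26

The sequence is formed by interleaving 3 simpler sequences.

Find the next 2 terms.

-64, 169

Taking every 3rd term gives 3 separate tracks.
Track A: -1, 2, -4, 8, -16, 32 — a geometric progression (common ratio -2).
Track B: 49, 64, 81, 100, 121, 144 — consecutive squares n² from n = 7.
Track C: 46, 42, 38, 34, 30, 26 — arithmetic with common difference −4.
Position 19 → track A, term 7 = -64.
The 20th slot belongs to track B; its 7th term is 169.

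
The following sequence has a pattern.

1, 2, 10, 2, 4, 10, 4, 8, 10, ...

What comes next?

The terms cycle through 3 interleaved subsequences.
Track A: 1, 2, 4 — powers of 2.
Track B: 2, 4, 8 — multiplying by 2 each time.
Track C: 10, 10, 10 — the constant sequence 10.
Position 10 → track A, term 4 = 8.

8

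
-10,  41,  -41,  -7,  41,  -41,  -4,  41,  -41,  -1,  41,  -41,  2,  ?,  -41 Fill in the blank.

The slot pattern repeats as ABB (period 3), so there are 2 interleaved tracks.
Track A: -10, -7, -4, -1, 2. Adding 3 each time.
Track B: 41, -41, 41, -41, 41, -41, 41, -41, ?, -41. Alternating ±41.
So the missing entry in track B is 41.

41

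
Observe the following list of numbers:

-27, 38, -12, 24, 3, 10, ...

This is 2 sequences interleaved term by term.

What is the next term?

Taking every 2nd term gives 2 separate tracks.
Track A: -27, -12, 3 (arithmetic with common difference +15).
Track B: 38, 24, 10 (linear: a_n = 52 − 14·n).
Term 7 comes from track A (its 4th entry): 18.

18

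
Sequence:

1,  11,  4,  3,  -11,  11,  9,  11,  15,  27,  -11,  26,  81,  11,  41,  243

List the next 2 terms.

Split by position mod 3 into 3 tracks.
Subsequence A: 1, 3, 9, 27, 81, 243 — powers 3^0, 3^1, 3^2, ….
Subsequence B: 11, -11, 11, -11, 11 — the oscillation 11·(−1)^(n+1).
Subsequence C: 4, 11, 15, 26, 41 — Fibonacci-style (each term is the sum of the two before it).
Term 17 comes from subsequence B (its 6th entry): -11.
Term 18 comes from subsequence C (its 6th entry): 67.

-11, 67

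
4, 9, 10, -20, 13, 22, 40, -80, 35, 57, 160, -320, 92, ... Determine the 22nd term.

1021

Reading positions in blocks of 4 reveals the pattern AABB — 2 tracks woven together.
Track A: 4, 9, 13, 22, 35, 57, 92 — each term equals the sum of the previous two.
Track B: 10, -20, 40, -80, 160, -320 — multiplying by -2 each time.
The 22nd slot belongs to track A; its 12th term is 1021.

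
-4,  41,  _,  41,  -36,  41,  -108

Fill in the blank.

Split by position mod 2 into 2 tracks.
Track A = -4, ?, -36, -108: geometric with ratio 3.
Track B = 41, 41, 41: the constant sequence 41.
The gap is track A's term 2; the rule gives -12.

-12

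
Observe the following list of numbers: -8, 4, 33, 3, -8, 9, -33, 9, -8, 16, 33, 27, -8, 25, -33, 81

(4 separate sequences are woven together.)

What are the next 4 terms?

-8, 36, 33, 243

Taking every 4th term gives 4 separate tracks.
Track A = -8, -8, -8, -8: always -8.
Track B = 4, 9, 16, 25: perfect squares starting at 2².
Track C = 33, -33, 33, -33: alternating ±33.
Track D = 3, 9, 27, 81: powers 3^1, 3^2, 3^3, ….
The 17th slot belongs to track A; its 5th term is -8.
The 18th slot belongs to track B; its 5th term is 36.
Position 19 falls in track C as its term 5, giving 33.
Position 20 falls in track D as its term 5, giving 243.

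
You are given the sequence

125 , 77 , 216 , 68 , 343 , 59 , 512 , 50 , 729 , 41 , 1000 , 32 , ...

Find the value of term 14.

The terms cycle through 2 interleaved subsequences.
Track A = 125, 216, 343, 512, 729, 1000: consecutive cubes n³ from n = 5.
Track B = 77, 68, 59, 50, 41, 32: subtracting 9 each time.
Position 14 falls in track B as its term 7, giving 23.

23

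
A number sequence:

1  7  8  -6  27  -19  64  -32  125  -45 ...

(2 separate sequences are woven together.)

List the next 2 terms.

The terms cycle through 2 interleaved subsequences.
Subsequence A: 1, 8, 27, 64, 125 (the cubes 1³, 2³, 3³, …).
Subsequence B: 7, -6, -19, -32, -45 (arithmetic, step −13).
Position 11 falls in subsequence A as its term 6, giving 216.
Term 12 comes from subsequence B (its 6th entry): -58.

216, -58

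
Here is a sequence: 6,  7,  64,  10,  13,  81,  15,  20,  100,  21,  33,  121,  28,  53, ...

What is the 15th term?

Read the sequence 3 terms at a time; column i is its own pattern.
Track A: 6, 10, 15, 21, 28 (triangular numbers starting at T_3).
Track B: 7, 13, 20, 33, 53 (each term equals the sum of the previous two).
Track C: 64, 81, 100, 121 (the squares 8², 9², 10², …).
Term 15 comes from track C (its 5th entry): 144.

144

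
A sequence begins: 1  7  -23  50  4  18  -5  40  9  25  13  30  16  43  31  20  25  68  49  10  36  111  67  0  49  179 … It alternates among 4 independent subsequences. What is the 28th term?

-10

Read the sequence 4 terms at a time; column i is its own pattern.
Track A: 1, 4, 9, 16, 25, 36, 49 (the squares 1², 2², 3², …).
Track B: 7, 18, 25, 43, 68, 111, 179 (a Fibonacci-like recurrence a_n = a_{n-1} + a_{n-2}).
Track C: -23, -5, 13, 31, 49, 67 (linear: a_n = -41 + 18·n).
Track D: 50, 40, 30, 20, 10, 0 (linear: a_n = 60 − 10·n).
Term 28 comes from track D (its 7th entry): -10.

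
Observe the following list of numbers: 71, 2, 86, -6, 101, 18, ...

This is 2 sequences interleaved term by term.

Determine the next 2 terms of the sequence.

Split by position mod 2 into 2 tracks.
Subsequence A: 71, 86, 101. Arithmetic, step +15.
Subsequence B: 2, -6, 18. Geometric with ratio -3.
Term 7 comes from subsequence A (its 4th entry): 116.
Position 8 falls in subsequence B as its term 4, giving -54.

116, -54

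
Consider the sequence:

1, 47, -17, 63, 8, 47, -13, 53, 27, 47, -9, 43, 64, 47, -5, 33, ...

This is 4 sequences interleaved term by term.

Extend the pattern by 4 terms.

Split by position mod 4 into 4 tracks.
Subsequence A: 1, 8, 27, 64 (the cubes 1³, 2³, 3³, …).
Subsequence B: 47, 47, 47, 47 (constant 47).
Subsequence C: -17, -13, -9, -5 (arithmetic with common difference +4).
Subsequence D: 63, 53, 43, 33 (arithmetic, step −10).
Position 17 → subsequence A, term 5 = 125.
Term 18 comes from subsequence B (its 5th entry): 47.
The 19th slot belongs to subsequence C; its 5th term is -1.
The 20th slot belongs to subsequence D; its 5th term is 23.

125, 47, -1, 23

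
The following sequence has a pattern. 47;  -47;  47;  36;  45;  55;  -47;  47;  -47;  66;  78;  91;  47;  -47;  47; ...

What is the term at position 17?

The slot pattern repeats as AAABBB (period 6), so there are 2 interleaved tracks.
Track A = 47, -47, 47, -47, 47, -47, 47, -47, 47: the oscillation 47·(−1)^(n+1).
Track B = 36, 45, 55, 66, 78, 91: triangular numbers starting at T_8.
Position 17 falls in track B as its term 8, giving 120.

120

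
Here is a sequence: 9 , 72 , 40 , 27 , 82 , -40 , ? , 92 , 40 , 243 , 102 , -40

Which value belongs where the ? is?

Split by position mod 3: positions 1, 4, 7, … form one track, and each other residue class forms its own.
Stream A: 9, 27, ?, 243 (successive powers of 3).
Stream B: 72, 82, 92, 102 (arithmetic, step +10).
Stream C: 40, -40, 40, -40 (oscillating between 40 and -40).
Stream A's pattern makes the blank 81.

81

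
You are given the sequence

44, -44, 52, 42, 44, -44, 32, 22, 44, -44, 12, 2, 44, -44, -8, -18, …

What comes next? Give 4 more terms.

44, -44, -28, -38

The slot pattern repeats as AABB (period 4), so there are 2 interleaved tracks.
Track A = 44, -44, 44, -44, 44, -44, 44, -44: the oscillation 44·(−1)^(n+1).
Track B = 52, 42, 32, 22, 12, 2, -8, -18: linear: a_n = 62 − 10·n.
Term 17 comes from track A (its 9th entry): 44.
Position 18 → track A, term 10 = -44.
Position 19 → track B, term 9 = -28.
Position 20 falls in track B as its term 10, giving -38.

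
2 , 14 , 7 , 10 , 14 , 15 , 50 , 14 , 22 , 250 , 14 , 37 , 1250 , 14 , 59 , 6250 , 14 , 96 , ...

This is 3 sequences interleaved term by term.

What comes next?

31250

The terms cycle through 3 interleaved subsequences.
Track A: 2, 10, 50, 250, 1250, 6250. Multiplying by 5 each time.
Track B: 14, 14, 14, 14, 14, 14. Always 14.
Track C: 7, 15, 22, 37, 59, 96. A Fibonacci-like recurrence a_n = a_{n-1} + a_{n-2}.
The 19th slot belongs to track A; its 7th term is 31250.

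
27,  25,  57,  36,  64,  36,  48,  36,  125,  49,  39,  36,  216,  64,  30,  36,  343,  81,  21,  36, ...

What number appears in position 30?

Taking every 4th term gives 4 separate tracks.
Stream A = 27, 64, 125, 216, 343: perfect cubes starting at 3³.
Stream B = 25, 36, 49, 64, 81: the squares 5², 6², 7², ….
Stream C = 57, 48, 39, 30, 21: arithmetic with common difference −9.
Stream D = 36, 36, 36, 36, 36: constant 36.
Position 30 falls in stream B as its term 8, giving 144.

144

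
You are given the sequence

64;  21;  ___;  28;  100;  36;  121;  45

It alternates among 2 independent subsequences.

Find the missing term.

Positions 1, 3, 5, … form one subsequence and positions 2, 4, 6, … form another.
Stream A: 64, ?, 100, 121 (the squares 8², 9², 10², …).
Stream B: 21, 28, 36, 45 (the triangular numbers T_6, T_7, …).
So the missing entry in stream A is 81.

81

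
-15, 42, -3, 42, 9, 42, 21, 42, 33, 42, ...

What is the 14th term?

Taking every 2nd term gives 2 separate tracks.
Stream A: -15, -3, 9, 21, 33. Adding 12 each time.
Stream B: 42, 42, 42, 42, 42. Constant 42.
Position 14 → stream B, term 7 = 42.

42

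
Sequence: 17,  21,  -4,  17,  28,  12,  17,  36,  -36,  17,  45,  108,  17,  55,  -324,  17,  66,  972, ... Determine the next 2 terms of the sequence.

17, 78

Split by position mod 3: positions 1, 4, 7, … form one track, and each other residue class forms its own.
Subsequence A: 17, 17, 17, 17, 17, 17. The constant sequence 17.
Subsequence B: 21, 28, 36, 45, 55, 66. Triangular numbers starting at T_6.
Subsequence C: -4, 12, -36, 108, -324, 972. Geometric with ratio -3.
Term 19 comes from subsequence A (its 7th entry): 17.
Term 20 comes from subsequence B (its 7th entry): 78.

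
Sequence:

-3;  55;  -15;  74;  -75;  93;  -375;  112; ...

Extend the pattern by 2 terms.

-1875, 131

The terms cycle through 2 interleaved subsequences.
Track A: -3, -15, -75, -375. Geometric, ×5 each step.
Track B: 55, 74, 93, 112. Linear: a_n = 36 + 19·n.
Term 9 comes from track A (its 5th entry): -1875.
Position 10 → track B, term 5 = 131.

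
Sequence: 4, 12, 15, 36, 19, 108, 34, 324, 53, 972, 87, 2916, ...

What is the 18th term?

Taking every 2nd term gives 2 separate tracks.
Subsequence A = 4, 15, 19, 34, 53, 87: a Fibonacci-like recurrence a_n = a_{n-1} + a_{n-2}.
Subsequence B = 12, 36, 108, 324, 972, 2916: geometric with ratio 3.
Term 18 comes from subsequence B (its 9th entry): 78732.

78732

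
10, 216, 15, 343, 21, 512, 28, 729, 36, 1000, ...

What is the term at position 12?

Split by position mod 2 into 2 tracks.
Subsequence A is 10, 15, 21, 28, 36, which is the triangular numbers T_4, T_5, ….
Subsequence B is 216, 343, 512, 729, 1000, which is consecutive cubes n³ from n = 6.
The 12th slot belongs to subsequence B; its 6th term is 1331.

1331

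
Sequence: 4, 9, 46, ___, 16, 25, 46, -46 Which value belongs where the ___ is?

The slot pattern repeats as AABB (period 4), so there are 2 interleaved tracks.
Track A = 4, 9, 16, 25: the squares 2², 3², 4², ….
Track B = 46, ?, 46, -46: alternating ±46.
So the missing entry in track B is -46.

-46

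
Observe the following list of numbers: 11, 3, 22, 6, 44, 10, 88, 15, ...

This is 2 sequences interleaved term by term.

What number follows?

Taking every 2nd term gives 2 separate tracks.
Track A is 11, 22, 44, 88, which is multiplying by 2 each time.
Track B is 3, 6, 10, 15, which is triangular numbers n(n+1)/2 for n = 2, 3, ….
The 9th slot belongs to track A; its 5th term is 176.

176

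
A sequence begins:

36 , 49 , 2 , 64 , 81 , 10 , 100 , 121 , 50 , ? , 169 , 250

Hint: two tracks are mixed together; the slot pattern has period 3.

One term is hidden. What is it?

144

Reading positions in blocks of 3 reveals the pattern AAB — 2 tracks woven together.
Track A = 36, 49, 64, 81, 100, 121, ?, 169: consecutive squares n² from n = 6.
Track B = 2, 10, 50, 250: multiplying by 5 each time.
The gap is track A's term 7; the rule gives 144.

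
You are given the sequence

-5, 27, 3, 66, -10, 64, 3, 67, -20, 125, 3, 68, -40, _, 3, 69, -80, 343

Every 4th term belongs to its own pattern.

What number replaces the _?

Read the sequence 4 terms at a time; column i is its own pattern.
Track A: -5, -10, -20, -40, -80 (multiplying by 2 each time).
Track B: 27, 64, 125, ?, 343 (consecutive cubes n³ from n = 3).
Track C: 3, 3, 3, 3 (always 3).
Track D: 66, 67, 68, 69 (arithmetic with common difference +1).
Filling track B at index 4 by its rule yields 216.

216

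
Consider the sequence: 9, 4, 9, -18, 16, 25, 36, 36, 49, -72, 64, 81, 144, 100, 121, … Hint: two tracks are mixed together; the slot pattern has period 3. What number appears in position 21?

Reading positions in blocks of 3 reveals the pattern ABB — 2 tracks woven together.
Track A: 9, -18, 36, -72, 144 (multiplying by -2 each time).
Track B: 4, 9, 16, 25, 36, 49, 64, 81, 100, 121 (consecutive squares n² from n = 2).
The 21st slot belongs to track B; its 14th term is 225.

225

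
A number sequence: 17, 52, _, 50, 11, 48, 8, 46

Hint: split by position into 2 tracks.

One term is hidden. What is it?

Split by position mod 2 into 2 tracks.
Stream A is 17, ?, 11, 8, which is subtracting 3 each time.
Stream B is 52, 50, 48, 46, which is arithmetic with common difference −2.
The gap is stream A's term 2; the rule gives 14.

14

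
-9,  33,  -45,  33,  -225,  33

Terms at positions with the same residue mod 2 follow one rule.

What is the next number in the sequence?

Positions 1, 3, 5, … form one subsequence and positions 2, 4, 6, … form another.
Track A: -9, -45, -225. A geometric progression (common ratio 5).
Track B: 33, 33, 33. The constant sequence 33.
Position 7 → track A, term 4 = -1125.

-1125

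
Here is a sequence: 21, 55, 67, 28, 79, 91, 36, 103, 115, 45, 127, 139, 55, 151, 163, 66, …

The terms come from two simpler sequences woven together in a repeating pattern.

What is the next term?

175

Positions follow the repeating pattern ABB; grouping by letter gives 2 tracks.
Track A: 21, 28, 36, 45, 55, 66. Triangular numbers starting at T_6.
Track B: 55, 67, 79, 91, 103, 115, 127, 139, 151, 163. Arithmetic, step +12.
Position 17 → track B, term 11 = 175.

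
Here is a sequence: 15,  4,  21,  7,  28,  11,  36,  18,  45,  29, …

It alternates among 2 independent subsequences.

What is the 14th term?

Split by position mod 2 into 2 tracks.
Subsequence A is 15, 21, 28, 36, 45, which is triangular numbers n(n+1)/2 for n = 5, 6, ….
Subsequence B is 4, 7, 11, 18, 29, which is a Fibonacci-like recurrence a_n = a_{n-1} + a_{n-2}.
Position 14 falls in subsequence B as its term 7, giving 76.

76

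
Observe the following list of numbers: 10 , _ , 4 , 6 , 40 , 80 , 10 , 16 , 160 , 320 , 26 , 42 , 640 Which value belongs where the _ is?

The slot pattern repeats as AABB (period 4), so there are 2 interleaved tracks.
Track A: 10, ?, 40, 80, 160, 320, 640 — a geometric progression (common ratio 2).
Track B: 4, 6, 10, 16, 26, 42 — a Fibonacci-like recurrence a_n = a_{n-1} + a_{n-2}.
So the missing entry in track A is 20.

20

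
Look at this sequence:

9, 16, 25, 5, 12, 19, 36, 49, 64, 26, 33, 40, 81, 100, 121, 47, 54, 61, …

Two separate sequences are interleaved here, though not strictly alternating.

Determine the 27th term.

289

The slot pattern repeats as AAABBB (period 6), so there are 2 interleaved tracks.
Track A = 9, 16, 25, 36, 49, 64, 81, 100, 121: consecutive squares n² from n = 3.
Track B = 5, 12, 19, 26, 33, 40, 47, 54, 61: arithmetic, step +7.
Term 27 comes from track A (its 15th entry): 289.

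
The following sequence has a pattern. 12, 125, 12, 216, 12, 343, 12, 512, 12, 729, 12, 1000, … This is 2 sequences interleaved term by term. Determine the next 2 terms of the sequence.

The terms cycle through 2 interleaved subsequences.
Stream A: 12, 12, 12, 12, 12, 12 — constant 12.
Stream B: 125, 216, 343, 512, 729, 1000 — the cubes 5³, 6³, 7³, ….
The 13th slot belongs to stream A; its 7th term is 12.
Position 14 → stream B, term 7 = 1331.

12, 1331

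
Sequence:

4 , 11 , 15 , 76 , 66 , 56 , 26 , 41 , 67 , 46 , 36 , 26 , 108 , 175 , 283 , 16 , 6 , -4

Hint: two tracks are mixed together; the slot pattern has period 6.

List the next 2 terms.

458, 741

Positions follow the repeating pattern AAABBB; grouping by letter gives 2 tracks.
Subsequence A: 4, 11, 15, 26, 41, 67, 108, 175, 283. Fibonacci-style (each term is the sum of the two before it).
Subsequence B: 76, 66, 56, 46, 36, 26, 16, 6, -4. Subtracting 10 each time.
Position 19 → subsequence A, term 10 = 458.
Term 20 comes from subsequence A (its 11th entry): 741.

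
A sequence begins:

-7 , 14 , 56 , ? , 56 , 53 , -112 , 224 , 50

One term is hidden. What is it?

Reading positions in blocks of 3 reveals the pattern AAB — 2 tracks woven together.
Track A is -7, 14, ?, 56, -112, 224, which is a geometric progression (common ratio -2).
Track B is 56, 53, 50, which is subtracting 3 each time.
Filling track A at index 3 by its rule yields -28.

-28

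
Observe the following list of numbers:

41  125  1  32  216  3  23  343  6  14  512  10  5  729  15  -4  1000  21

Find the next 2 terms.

Split by position mod 3: positions 1, 4, 7, … form one track, and each other residue class forms its own.
Track A: 41, 32, 23, 14, 5, -4 (subtracting 9 each time).
Track B: 125, 216, 343, 512, 729, 1000 (consecutive cubes n³ from n = 5).
Track C: 1, 3, 6, 10, 15, 21 (triangular numbers starting at T_1).
Term 19 comes from track A (its 7th entry): -13.
Position 20 → track B, term 7 = 1331.

-13, 1331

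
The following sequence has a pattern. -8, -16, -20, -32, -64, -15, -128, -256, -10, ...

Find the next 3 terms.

Positions follow the repeating pattern AAB; grouping by letter gives 2 tracks.
Track A is -8, -16, -32, -64, -128, -256, which is geometric, ×2 each step.
Track B is -20, -15, -10, which is arithmetic with common difference +5.
Position 10 → track A, term 7 = -512.
Position 11 → track A, term 8 = -1024.
Term 12 comes from track B (its 4th entry): -5.

-512, -1024, -5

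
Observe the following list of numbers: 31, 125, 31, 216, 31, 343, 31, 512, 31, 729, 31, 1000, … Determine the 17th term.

31

The terms cycle through 2 interleaved subsequences.
Track A is 31, 31, 31, 31, 31, 31, which is the constant sequence 31.
Track B is 125, 216, 343, 512, 729, 1000, which is perfect cubes starting at 5³.
Term 17 comes from track A (its 9th entry): 31.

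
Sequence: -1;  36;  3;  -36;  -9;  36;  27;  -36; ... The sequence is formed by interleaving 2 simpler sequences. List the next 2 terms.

-81, 36

Split by position mod 2 into 2 tracks.
Track A: -1, 3, -9, 27. Geometric, ×-3 each step.
Track B: 36, -36, 36, -36. Oscillating between 36 and -36.
Term 9 comes from track A (its 5th entry): -81.
Position 10 falls in track B as its term 5, giving 36.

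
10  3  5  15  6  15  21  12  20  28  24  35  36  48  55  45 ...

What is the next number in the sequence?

96

Split by position mod 3 into 3 tracks.
Track A: 10, 15, 21, 28, 36, 45 (triangular numbers starting at T_4).
Track B: 3, 6, 12, 24, 48 (a geometric progression (common ratio 2)).
Track C: 5, 15, 20, 35, 55 (a Fibonacci-like recurrence a_n = a_{n-1} + a_{n-2}).
Position 17 falls in track B as its term 6, giving 96.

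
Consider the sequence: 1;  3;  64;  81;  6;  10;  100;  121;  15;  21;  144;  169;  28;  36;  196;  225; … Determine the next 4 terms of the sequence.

45, 55, 256, 289

Positions follow the repeating pattern AABB; grouping by letter gives 2 tracks.
Track A = 1, 3, 6, 10, 15, 21, 28, 36: triangular numbers n(n+1)/2 for n = 1, 2, ….
Track B = 64, 81, 100, 121, 144, 169, 196, 225: the squares 8², 9², 10², ….
The 17th slot belongs to track A; its 9th term is 45.
Term 18 comes from track A (its 10th entry): 55.
Position 19 falls in track B as its term 9, giving 256.
Position 20 falls in track B as its term 10, giving 289.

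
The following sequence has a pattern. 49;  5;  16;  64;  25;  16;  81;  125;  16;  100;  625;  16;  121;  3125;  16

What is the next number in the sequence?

Split by position mod 3 into 3 tracks.
Subsequence A: 49, 64, 81, 100, 121 (perfect squares starting at 7²).
Subsequence B: 5, 25, 125, 625, 3125 (successive powers of 5).
Subsequence C: 16, 16, 16, 16, 16 (the constant sequence 16).
Position 16 falls in subsequence A as its term 6, giving 144.

144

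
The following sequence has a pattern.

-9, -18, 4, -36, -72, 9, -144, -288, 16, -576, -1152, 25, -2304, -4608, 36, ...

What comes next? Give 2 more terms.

The slot pattern repeats as AAB (period 3), so there are 2 interleaved tracks.
Subsequence A: -9, -18, -36, -72, -144, -288, -576, -1152, -2304, -4608 — multiplying by 2 each time.
Subsequence B: 4, 9, 16, 25, 36 — the squares 2², 3², 4², ….
Position 16 → subsequence A, term 11 = -9216.
Term 17 comes from subsequence A (its 12th entry): -18432.

-9216, -18432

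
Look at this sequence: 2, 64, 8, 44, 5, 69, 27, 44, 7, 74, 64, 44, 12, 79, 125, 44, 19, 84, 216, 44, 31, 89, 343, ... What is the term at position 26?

94

Split by position mod 4: positions 1, 5, 9, … form one track, and each other residue class forms its own.
Subsequence A is 2, 5, 7, 12, 19, 31, which is a Fibonacci-like recurrence a_n = a_{n-1} + a_{n-2}.
Subsequence B is 64, 69, 74, 79, 84, 89, which is adding 5 each time.
Subsequence C is 8, 27, 64, 125, 216, 343, which is consecutive cubes n³ from n = 2.
Subsequence D is 44, 44, 44, 44, 44, which is the constant sequence 44.
Position 26 falls in subsequence B as its term 7, giving 94.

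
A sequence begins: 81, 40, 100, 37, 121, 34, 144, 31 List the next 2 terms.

169, 28

Positions 1, 3, 5, … form one subsequence and positions 2, 4, 6, … form another.
Subsequence A: 81, 100, 121, 144 (consecutive squares n² from n = 9).
Subsequence B: 40, 37, 34, 31 (arithmetic with common difference −3).
Position 9 falls in subsequence A as its term 5, giving 169.
Position 10 falls in subsequence B as its term 5, giving 28.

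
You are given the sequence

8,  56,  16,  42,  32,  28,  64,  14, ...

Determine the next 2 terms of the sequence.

The terms cycle through 2 interleaved subsequences.
Stream A is 8, 16, 32, 64, which is powers of 2.
Stream B is 56, 42, 28, 14, which is arithmetic, step −14.
Position 9 falls in stream A as its term 5, giving 128.
Position 10 → stream B, term 5 = 0.

128, 0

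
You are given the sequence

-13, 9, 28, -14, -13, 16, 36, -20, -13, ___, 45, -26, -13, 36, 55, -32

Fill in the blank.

Split by position mod 4 into 4 tracks.
Track A: -13, -13, -13, -13. Constant -13.
Track B: 9, 16, ?, 36. Consecutive squares n² from n = 3.
Track C: 28, 36, 45, 55. Triangular numbers starting at T_7.
Track D: -14, -20, -26, -32. Subtracting 6 each time.
Filling track B at index 3 by its rule yields 25.

25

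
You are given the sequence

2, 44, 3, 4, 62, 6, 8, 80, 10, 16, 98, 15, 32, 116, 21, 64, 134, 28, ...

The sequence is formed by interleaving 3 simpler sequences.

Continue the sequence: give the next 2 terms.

128, 152

The terms cycle through 3 interleaved subsequences.
Track A: 2, 4, 8, 16, 32, 64. Successive powers of 2.
Track B: 44, 62, 80, 98, 116, 134. Linear: a_n = 26 + 18·n.
Track C: 3, 6, 10, 15, 21, 28. Triangular numbers starting at T_2.
Position 19 → track A, term 7 = 128.
The 20th slot belongs to track B; its 7th term is 152.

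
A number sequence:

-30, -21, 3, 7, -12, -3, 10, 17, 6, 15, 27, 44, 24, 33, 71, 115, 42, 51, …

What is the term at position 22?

Positions follow the repeating pattern AABB; grouping by letter gives 2 tracks.
Track A: -30, -21, -12, -3, 6, 15, 24, 33, 42, 51 (arithmetic with common difference +9).
Track B: 3, 7, 10, 17, 27, 44, 71, 115 (each term equals the sum of the previous two).
The 22nd slot belongs to track A; its 12th term is 69.

69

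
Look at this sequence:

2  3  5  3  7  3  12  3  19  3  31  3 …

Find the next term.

50

The terms cycle through 2 interleaved subsequences.
Stream A is 2, 5, 7, 12, 19, 31, which is a Fibonacci-like recurrence a_n = a_{n-1} + a_{n-2}.
Stream B is 3, 3, 3, 3, 3, 3, which is constant 3.
Position 13 → stream A, term 7 = 50.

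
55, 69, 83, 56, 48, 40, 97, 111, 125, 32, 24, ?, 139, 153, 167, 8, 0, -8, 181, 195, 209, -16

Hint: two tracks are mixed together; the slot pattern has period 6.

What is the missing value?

16

Reading positions in blocks of 6 reveals the pattern AAABBB — 2 tracks woven together.
Track A: 55, 69, 83, 97, 111, 125, 139, 153, 167, 181, 195, 209. Arithmetic with common difference +14.
Track B: 56, 48, 40, 32, 24, ?, 8, 0, -8, -16. Arithmetic, step −8.
So the missing entry in track B is 16.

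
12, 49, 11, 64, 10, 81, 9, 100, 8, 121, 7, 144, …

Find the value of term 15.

Odd-indexed and even-indexed terms follow separate rules.
Track A is 12, 11, 10, 9, 8, 7, which is subtracting 1 each time.
Track B is 49, 64, 81, 100, 121, 144, which is the squares 7², 8², 9², ….
Position 15 falls in track A as its term 8, giving 5.

5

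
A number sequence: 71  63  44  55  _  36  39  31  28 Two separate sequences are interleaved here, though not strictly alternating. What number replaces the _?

47

Positions follow the repeating pattern AAB; grouping by letter gives 2 tracks.
Track A: 71, 63, 55, ?, 39, 31 — linear: a_n = 79 − 8·n.
Track B: 44, 36, 28 — arithmetic with common difference −8.
Filling track A at index 4 by its rule yields 47.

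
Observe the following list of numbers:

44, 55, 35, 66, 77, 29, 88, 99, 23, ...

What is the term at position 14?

Positions follow the repeating pattern AAB; grouping by letter gives 2 tracks.
Stream A: 44, 55, 66, 77, 88, 99 — adding 11 each time.
Stream B: 35, 29, 23 — subtracting 6 each time.
The 14th slot belongs to stream A; its 10th term is 143.

143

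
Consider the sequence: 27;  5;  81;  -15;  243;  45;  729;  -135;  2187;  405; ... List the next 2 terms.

6561, -1215

Positions 1, 3, 5, … form one subsequence and positions 2, 4, 6, … form another.
Stream A: 27, 81, 243, 729, 2187. Powers 3^3, 3^4, 3^5, ….
Stream B: 5, -15, 45, -135, 405. Geometric, ×-3 each step.
The 11th slot belongs to stream A; its 6th term is 6561.
Term 12 comes from stream B (its 6th entry): -1215.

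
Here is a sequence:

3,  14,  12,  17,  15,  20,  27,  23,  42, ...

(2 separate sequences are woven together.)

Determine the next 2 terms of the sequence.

26, 69

Split by position mod 2 into 2 tracks.
Subsequence A: 3, 12, 15, 27, 42 — Fibonacci-style (each term is the sum of the two before it).
Subsequence B: 14, 17, 20, 23 — linear: a_n = 11 + 3·n.
The 10th slot belongs to subsequence B; its 5th term is 26.
The 11th slot belongs to subsequence A; its 6th term is 69.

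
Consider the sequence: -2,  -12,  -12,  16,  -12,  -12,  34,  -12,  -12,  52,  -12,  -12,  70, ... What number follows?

The slot pattern repeats as ABB (period 3), so there are 2 interleaved tracks.
Track A: -2, 16, 34, 52, 70 — arithmetic with common difference +18.
Track B: -12, -12, -12, -12, -12, -12, -12, -12 — always -12.
The 14th slot belongs to track B; its 9th term is -12.

-12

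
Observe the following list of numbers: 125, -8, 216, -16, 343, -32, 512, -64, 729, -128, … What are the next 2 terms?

The terms cycle through 2 interleaved subsequences.
Track A is 125, 216, 343, 512, 729, which is the cubes 5³, 6³, 7³, ….
Track B is -8, -16, -32, -64, -128, which is a geometric progression (common ratio 2).
Term 11 comes from track A (its 6th entry): 1000.
Position 12 → track B, term 6 = -256.

1000, -256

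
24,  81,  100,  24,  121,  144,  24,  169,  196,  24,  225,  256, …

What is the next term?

Reading positions in blocks of 3 reveals the pattern ABB — 2 tracks woven together.
Track A is 24, 24, 24, 24, which is always 24.
Track B is 81, 100, 121, 144, 169, 196, 225, 256, which is consecutive squares n² from n = 9.
Position 13 → track A, term 5 = 24.

24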